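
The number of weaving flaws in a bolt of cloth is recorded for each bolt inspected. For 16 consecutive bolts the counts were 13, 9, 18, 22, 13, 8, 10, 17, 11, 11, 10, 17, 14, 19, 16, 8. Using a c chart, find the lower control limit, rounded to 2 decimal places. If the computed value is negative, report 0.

2.48

c̄ = (13 + 9 + 18 + 22 + 13 + 8 + 10 + 17 + 11 + 11 + 10 + 17 + 14 + 19 + 16 + 8) / 16 = 216 / 16 = 13.5000
LCL = c̄ − 3√c̄ = 13.5000 − 3 × 3.6742 = 2.4773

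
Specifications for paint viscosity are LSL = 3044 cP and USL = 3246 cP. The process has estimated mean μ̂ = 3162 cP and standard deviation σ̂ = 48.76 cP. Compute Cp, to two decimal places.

0.69

Cp = (USL − LSL) / (6σ̂) = (3246 − 3044) / (6 × 48.76) = 202.0000 / 292.5600 = 0.6905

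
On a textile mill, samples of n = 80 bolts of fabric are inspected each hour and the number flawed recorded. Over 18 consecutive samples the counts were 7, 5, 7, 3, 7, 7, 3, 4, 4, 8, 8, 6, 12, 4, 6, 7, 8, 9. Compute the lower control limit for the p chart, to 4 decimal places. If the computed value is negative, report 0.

0.0000

p̄ = Σdᵢ / (k·n) = 115 / (18 × 80) = 0.07986
LCL = p̄ − 3·√(p̄(1−p̄)/n) = 0.07986 − 3 × 0.03031 = -0.01106 → 0 (negative, so LCL = 0)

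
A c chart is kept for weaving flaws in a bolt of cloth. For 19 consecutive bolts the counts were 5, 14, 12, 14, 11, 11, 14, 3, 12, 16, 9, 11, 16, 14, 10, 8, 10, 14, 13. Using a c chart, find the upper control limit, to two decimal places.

21.56

c̄ = (5 + 14 + 12 + 14 + 11 + 11 + 14 + 3 + 12 + 16 + 9 + 11 + 16 + 14 + 10 + 8 + 10 + 14 + 13) / 19 = 217 / 19 = 11.4211
UCL = c̄ + 3√c̄ = 11.4211 + 3 × √11.4211 = 11.4211 + 3 × 3.3795 = 21.5596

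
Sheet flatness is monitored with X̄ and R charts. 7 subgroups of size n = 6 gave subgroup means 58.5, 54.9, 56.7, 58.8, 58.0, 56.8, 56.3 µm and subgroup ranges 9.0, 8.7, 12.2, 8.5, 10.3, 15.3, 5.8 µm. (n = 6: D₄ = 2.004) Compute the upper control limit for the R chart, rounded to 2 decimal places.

R̄ = (9.0 + 8.7 + 12.2 + 8.5 + 10.3 + 15.3 + 5.8) / 7 = 69.8000 / 7 = 9.9714
UCL_R = D₄·R̄ = 2.004 × 9.9714 = 19.9827

19.98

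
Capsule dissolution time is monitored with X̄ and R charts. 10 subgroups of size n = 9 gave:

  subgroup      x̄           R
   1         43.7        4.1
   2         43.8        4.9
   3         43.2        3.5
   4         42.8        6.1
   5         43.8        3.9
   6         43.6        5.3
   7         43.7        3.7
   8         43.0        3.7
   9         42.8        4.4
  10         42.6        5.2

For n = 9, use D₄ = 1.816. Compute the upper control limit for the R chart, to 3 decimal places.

R̄ = (4.1 + 4.9 + 3.5 + 6.1 + 3.9 + 5.3 + 3.7 + 3.7 + 4.4 + 5.2) / 10 = 44.8000 / 10 = 4.4800
UCL_R = D₄·R̄ = 1.816 × 4.4800 = 8.1357

8.136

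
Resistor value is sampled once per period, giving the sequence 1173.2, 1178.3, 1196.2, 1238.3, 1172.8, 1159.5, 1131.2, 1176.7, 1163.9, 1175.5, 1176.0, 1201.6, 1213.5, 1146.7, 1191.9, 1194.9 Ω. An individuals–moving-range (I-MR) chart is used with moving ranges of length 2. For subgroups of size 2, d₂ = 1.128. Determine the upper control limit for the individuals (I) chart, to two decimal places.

X̄ = (1173.2 + 1178.3 + 1196.2 + 1238.3 + 1172.8 + 1159.5 + 1131.2 + 1176.7 + 1163.9 + 1175.5 + 1176.0 + 1201.6 + 1213.5 + 1146.7 + 1191.9 + 1194.9) / 16 = 1180.6375
Moving ranges: 5.1, 17.9, 42.1, 65.5, 13.3, 28.3, 45.5, 12.8, 11.6, 0.5, 25.6, 11.9, 66.8, 45.2, 3.0; M̄R̄ = 395.1000 / 15 = 26.3400
UCL = X̄ + 3·M̄R̄/d₂ = 1180.6375 + 3 × 26.3400 / 1.128 = 1250.6907

1250.69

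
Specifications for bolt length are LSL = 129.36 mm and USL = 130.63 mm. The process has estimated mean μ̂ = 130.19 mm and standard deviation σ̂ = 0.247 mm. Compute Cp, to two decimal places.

0.86

Cp = (USL − LSL) / (6σ̂) = (130.63 − 129.36) / (6 × 0.247) = 1.2700 / 1.4820 = 0.8570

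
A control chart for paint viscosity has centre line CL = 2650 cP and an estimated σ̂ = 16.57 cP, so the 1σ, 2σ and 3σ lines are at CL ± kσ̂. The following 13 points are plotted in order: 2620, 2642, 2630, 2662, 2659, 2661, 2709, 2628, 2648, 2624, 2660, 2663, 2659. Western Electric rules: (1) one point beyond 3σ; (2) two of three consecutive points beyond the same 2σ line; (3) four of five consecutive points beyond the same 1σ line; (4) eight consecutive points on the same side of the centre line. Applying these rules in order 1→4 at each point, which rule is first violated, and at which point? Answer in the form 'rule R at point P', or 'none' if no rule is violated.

rule 1 at point 7

Zone of each point (C = within 1σ̂, B = 1σ̂–2σ̂, A = 2σ̂–3σ̂, * = beyond 3σ̂; sign = side of CL): 1:-B, 2:-C, 3:-B, 4:+C, 5:+C, 6:+C, 7:+*, 8:-B, 9:-C, 10:-B, 11:+C, 12:+C, 13:+C
Rule 1 (one point beyond the 3σ limits) is satisfied at point 7.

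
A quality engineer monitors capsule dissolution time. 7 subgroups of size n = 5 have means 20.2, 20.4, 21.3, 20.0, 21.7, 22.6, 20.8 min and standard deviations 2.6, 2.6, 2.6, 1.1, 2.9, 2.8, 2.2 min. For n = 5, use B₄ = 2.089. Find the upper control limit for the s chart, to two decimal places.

s̄ = (2.6 + 2.6 + 2.6 + 1.1 + 2.9 + 2.8 + 2.2) / 7 = 2.4000
UCL_s = B₄·s̄ = 2.089 × 2.4000 = 5.0136

5.01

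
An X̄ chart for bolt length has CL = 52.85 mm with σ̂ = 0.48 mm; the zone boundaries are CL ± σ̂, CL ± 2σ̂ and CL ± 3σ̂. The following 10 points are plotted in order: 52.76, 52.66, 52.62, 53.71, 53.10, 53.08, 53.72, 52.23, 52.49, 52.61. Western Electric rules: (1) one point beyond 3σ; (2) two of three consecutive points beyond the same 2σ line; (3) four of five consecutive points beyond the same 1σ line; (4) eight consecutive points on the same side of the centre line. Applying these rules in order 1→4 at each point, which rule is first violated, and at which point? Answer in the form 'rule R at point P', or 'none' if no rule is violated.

Zone of each point (C = within 1σ̂, B = 1σ̂–2σ̂, A = 2σ̂–3σ̂, * = beyond 3σ̂; sign = side of CL): 1:-C, 2:-C, 3:-C, 4:+B, 5:+C, 6:+C, 7:+B, 8:-B, 9:-C, 10:-C
No rule fires across all 10 points.

none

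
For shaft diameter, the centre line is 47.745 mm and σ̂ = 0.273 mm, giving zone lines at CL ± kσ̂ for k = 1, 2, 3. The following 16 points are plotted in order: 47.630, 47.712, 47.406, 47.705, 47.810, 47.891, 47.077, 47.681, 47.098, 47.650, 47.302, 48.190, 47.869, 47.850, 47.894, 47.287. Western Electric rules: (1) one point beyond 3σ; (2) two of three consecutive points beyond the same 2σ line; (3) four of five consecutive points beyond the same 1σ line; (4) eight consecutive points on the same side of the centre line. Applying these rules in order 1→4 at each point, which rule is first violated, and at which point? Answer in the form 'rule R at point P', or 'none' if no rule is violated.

rule 2 at point 9

Zone of each point (C = within 1σ̂, B = 1σ̂–2σ̂, A = 2σ̂–3σ̂, * = beyond 3σ̂; sign = side of CL): 1:-C, 2:-C, 3:-B, 4:-C, 5:+C, 6:+C, 7:-A, 8:-C, 9:-A, 10:-C, 11:-B, 12:+B, 13:+C, 14:+C, 15:+C, 16:-B
Rule 2 (two of three consecutive points beyond the same 2σ limit) is satisfied at point 9.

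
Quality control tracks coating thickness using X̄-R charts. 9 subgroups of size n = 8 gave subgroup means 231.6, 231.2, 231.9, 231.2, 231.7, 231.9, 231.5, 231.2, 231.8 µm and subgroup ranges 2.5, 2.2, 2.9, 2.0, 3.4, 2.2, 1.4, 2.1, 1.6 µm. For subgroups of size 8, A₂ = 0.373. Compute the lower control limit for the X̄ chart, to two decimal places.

X̄̄ = (231.6 + 231.2 + 231.9 + 231.2 + 231.7 + 231.9 + 231.5 + 231.2 + 231.8) / 9 = 2084.0000 / 9 = 231.5556
R̄ = (2.5 + 2.2 + 2.9 + 2.0 + 3.4 + 2.2 + 1.4 + 2.1 + 1.6) / 9 = 20.3000 / 9 = 2.2556
LCL = X̄̄ − A₂·R̄ = 231.5556 − 0.373 × 2.2556 = 230.7142

230.71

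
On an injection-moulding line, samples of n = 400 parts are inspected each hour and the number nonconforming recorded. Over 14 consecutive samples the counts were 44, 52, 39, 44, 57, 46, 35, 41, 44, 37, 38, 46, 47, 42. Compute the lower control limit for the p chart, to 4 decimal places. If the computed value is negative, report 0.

p̄ = Σdᵢ / (k·n) = 612 / (14 × 400) = 0.10929
LCL = p̄ − 3·√(p̄(1−p̄)/n) = 0.10929 − 3 × 0.01560 = 0.06249

0.0625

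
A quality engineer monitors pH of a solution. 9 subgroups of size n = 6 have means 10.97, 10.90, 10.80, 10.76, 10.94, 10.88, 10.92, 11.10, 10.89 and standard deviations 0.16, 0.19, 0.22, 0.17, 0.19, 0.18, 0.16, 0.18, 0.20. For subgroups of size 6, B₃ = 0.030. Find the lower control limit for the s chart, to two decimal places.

0.01

s̄ = (0.16 + 0.19 + 0.22 + 0.17 + 0.19 + 0.18 + 0.16 + 0.18 + 0.20) / 9 = 0.1833
LCL_s = B₃·s̄ = 0.030 × 0.1833 = 0.0055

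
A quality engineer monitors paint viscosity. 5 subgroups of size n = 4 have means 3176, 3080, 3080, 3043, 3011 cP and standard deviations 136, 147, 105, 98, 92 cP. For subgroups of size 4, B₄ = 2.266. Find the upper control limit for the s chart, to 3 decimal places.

261.950

s̄ = (136 + 147 + 105 + 98 + 92) / 5 = 115.6000
UCL_s = B₄·s̄ = 2.266 × 115.6000 = 261.9496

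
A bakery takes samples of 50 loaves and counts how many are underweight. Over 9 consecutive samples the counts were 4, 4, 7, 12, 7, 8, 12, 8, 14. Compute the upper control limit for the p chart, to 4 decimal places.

p̄ = Σdᵢ / (k·n) = 76 / (9 × 50) = 0.16889
UCL = p̄ + 3·√(p̄(1−p̄)/n) = 0.16889 + 3 × √(0.16889×0.83111/50) = 0.16889 + 3 × 0.05298 = 0.32784

0.3278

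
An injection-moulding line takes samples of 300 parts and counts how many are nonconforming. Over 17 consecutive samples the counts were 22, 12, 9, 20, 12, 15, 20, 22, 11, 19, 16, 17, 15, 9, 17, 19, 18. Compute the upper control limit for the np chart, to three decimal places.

27.755

p̄ = Σdᵢ / (k·n) = 273 / (17 × 300) = 0.05353
UCL = np̄ + 3·√(np̄(1−p̄)) = 16.0588 + 3 × √(16.0588×0.94647) = 16.0588 + 3 × 3.8986 = 27.7547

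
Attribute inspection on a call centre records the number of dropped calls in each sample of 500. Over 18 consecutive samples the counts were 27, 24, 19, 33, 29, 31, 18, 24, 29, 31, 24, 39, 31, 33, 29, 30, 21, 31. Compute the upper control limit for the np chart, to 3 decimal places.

43.354

p̄ = Σdᵢ / (k·n) = 503 / (18 × 500) = 0.05589
UCL = np̄ + 3·√(np̄(1−p̄)) = 27.9444 + 3 × √(27.9444×0.94411) = 27.9444 + 3 × 5.1364 = 43.3537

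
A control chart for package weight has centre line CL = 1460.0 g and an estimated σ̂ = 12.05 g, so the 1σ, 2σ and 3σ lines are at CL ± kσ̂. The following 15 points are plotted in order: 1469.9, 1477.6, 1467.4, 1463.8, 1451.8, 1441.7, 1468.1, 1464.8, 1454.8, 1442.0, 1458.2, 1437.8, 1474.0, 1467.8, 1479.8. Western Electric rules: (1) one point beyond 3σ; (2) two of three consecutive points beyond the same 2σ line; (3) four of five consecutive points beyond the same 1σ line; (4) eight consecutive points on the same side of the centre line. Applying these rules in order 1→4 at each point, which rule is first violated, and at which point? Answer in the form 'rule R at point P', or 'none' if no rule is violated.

Zone of each point (C = within 1σ̂, B = 1σ̂–2σ̂, A = 2σ̂–3σ̂, * = beyond 3σ̂; sign = side of CL): 1:+C, 2:+B, 3:+C, 4:+C, 5:-C, 6:-B, 7:+C, 8:+C, 9:-C, 10:-B, 11:-C, 12:-B, 13:+B, 14:+C, 15:+B
No rule fires across all 15 points.

none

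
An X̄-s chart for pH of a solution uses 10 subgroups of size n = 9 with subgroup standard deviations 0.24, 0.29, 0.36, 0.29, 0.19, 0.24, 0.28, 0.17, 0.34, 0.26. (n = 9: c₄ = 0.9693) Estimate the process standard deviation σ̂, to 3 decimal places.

0.274

s̄ = (0.24 + 0.29 + 0.36 + 0.29 + 0.19 + 0.24 + 0.28 + 0.17 + 0.34 + 0.26) / 10 = 0.2660
σ̂ = s̄ / c₄ = 0.2660 / 0.9693 = 0.2744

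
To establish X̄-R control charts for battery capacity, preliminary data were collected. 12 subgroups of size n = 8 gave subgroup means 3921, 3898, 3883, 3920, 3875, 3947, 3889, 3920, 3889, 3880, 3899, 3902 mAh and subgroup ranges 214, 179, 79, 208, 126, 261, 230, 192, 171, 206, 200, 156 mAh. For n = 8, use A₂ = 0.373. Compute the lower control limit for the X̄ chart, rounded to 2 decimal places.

X̄̄ = (3921 + 3898 + 3883 + 3920 + 3875 + 3947 + 3889 + 3920 + 3889 + 3880 + 3899 + 3902) / 12 = 46823.0000 / 12 = 3901.9167
R̄ = (214 + 179 + 79 + 208 + 126 + 261 + 230 + 192 + 171 + 206 + 200 + 156) / 12 = 2222.0000 / 12 = 185.1667
LCL = X̄̄ − A₂·R̄ = 3901.9167 − 0.373 × 185.1667 = 3832.8495

3832.85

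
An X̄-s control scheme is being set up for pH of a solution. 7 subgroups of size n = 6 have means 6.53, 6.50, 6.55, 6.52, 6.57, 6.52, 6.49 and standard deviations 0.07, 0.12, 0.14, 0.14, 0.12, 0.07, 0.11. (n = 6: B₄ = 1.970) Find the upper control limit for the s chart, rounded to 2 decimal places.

0.22

s̄ = (0.07 + 0.12 + 0.14 + 0.14 + 0.12 + 0.07 + 0.11) / 7 = 0.1100
UCL_s = B₄·s̄ = 1.970 × 0.1100 = 0.2167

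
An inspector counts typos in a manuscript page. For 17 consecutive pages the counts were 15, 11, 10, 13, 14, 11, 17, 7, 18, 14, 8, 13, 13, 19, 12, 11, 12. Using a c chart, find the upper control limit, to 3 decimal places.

c̄ = (15 + 11 + 10 + 13 + 14 + 11 + 17 + 7 + 18 + 14 + 8 + 13 + 13 + 19 + 12 + 11 + 12) / 17 = 218 / 17 = 12.8235
UCL = c̄ + 3√c̄ = 12.8235 + 3 × √12.8235 = 12.8235 + 3 × 3.5810 = 23.5665

23.567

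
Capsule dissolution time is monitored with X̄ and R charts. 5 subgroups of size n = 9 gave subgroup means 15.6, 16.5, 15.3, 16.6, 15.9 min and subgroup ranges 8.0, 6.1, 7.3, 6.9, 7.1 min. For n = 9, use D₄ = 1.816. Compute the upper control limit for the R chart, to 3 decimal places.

R̄ = (8.0 + 6.1 + 7.3 + 6.9 + 7.1) / 5 = 35.4000 / 5 = 7.0800
UCL_R = D₄·R̄ = 1.816 × 7.0800 = 12.8573

12.857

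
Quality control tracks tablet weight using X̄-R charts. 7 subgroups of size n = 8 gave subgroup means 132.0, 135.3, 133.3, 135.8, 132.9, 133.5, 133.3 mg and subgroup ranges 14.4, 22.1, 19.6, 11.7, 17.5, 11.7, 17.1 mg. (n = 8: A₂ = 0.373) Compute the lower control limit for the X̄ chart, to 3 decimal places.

X̄̄ = (132.0 + 135.3 + 133.3 + 135.8 + 132.9 + 133.5 + 133.3) / 7 = 936.1000 / 7 = 133.7286
R̄ = (14.4 + 22.1 + 19.6 + 11.7 + 17.5 + 11.7 + 17.1) / 7 = 114.1000 / 7 = 16.3000
LCL = X̄̄ − A₂·R̄ = 133.7286 − 0.373 × 16.3000 = 127.6487

127.649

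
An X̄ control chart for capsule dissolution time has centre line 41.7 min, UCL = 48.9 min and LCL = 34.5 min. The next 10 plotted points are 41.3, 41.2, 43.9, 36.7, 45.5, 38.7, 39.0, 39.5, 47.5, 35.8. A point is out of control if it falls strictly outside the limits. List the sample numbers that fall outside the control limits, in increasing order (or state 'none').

none

All 10 points lie within [34.5, 48.9].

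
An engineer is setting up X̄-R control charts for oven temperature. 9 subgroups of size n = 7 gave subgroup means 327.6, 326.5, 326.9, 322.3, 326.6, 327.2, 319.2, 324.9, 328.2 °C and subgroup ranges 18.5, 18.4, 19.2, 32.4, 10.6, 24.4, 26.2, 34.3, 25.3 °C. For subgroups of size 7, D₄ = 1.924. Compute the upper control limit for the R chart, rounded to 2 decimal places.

R̄ = (18.5 + 18.4 + 19.2 + 32.4 + 10.6 + 24.4 + 26.2 + 34.3 + 25.3) / 9 = 209.3000 / 9 = 23.2556
UCL_R = D₄·R̄ = 1.924 × 23.2556 = 44.7437

44.74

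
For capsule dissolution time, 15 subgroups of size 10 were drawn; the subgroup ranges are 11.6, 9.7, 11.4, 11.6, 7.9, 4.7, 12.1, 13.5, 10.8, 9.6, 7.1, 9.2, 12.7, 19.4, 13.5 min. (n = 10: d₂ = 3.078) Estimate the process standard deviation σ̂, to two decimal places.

R̄ = (11.6 + 9.7 + 11.4 + 11.6 + 7.9 + 4.7 + 12.1 + 13.5 + 10.8 + 9.6 + 7.1 + 9.2 + 12.7 + 19.4 + 13.5) / 15 = 10.9867
σ̂ = R̄ / d₂ = 10.9867 / 3.078 = 3.5694

3.57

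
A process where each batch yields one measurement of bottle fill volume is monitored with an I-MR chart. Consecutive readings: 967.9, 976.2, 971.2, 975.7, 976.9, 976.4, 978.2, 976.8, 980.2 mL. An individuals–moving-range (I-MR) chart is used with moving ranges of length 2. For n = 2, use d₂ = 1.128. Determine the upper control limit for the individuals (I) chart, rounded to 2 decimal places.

984.18

X̄ = (967.9 + 976.2 + 971.2 + 975.7 + 976.9 + 976.4 + 978.2 + 976.8 + 980.2) / 9 = 975.5000
Moving ranges: 8.3, 5.0, 4.5, 1.2, 0.5, 1.8, 1.4, 3.4; M̄R̄ = 26.1000 / 8 = 3.2625
UCL = X̄ + 3·M̄R̄/d₂ = 975.5000 + 3 × 3.2625 / 1.128 = 984.1769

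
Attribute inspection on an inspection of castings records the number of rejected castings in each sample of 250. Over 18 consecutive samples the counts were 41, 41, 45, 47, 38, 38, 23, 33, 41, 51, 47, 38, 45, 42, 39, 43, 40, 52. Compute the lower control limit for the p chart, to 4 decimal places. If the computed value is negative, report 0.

p̄ = Σdᵢ / (k·n) = 744 / (18 × 250) = 0.16533
LCL = p̄ − 3·√(p̄(1−p̄)/n) = 0.16533 − 3 × 0.02349 = 0.09485

0.0948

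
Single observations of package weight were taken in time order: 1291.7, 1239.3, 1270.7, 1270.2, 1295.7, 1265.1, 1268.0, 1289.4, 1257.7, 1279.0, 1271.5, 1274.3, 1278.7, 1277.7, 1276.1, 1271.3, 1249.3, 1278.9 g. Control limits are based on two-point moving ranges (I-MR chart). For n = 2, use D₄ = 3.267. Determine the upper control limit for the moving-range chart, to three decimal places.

Moving ranges: 52.4, 31.4, 0.5, 25.5, 30.6, 2.9, 21.4, 31.7, 21.3, 7.5, 2.8, 4.4, 1.0, 1.6, 4.8, 22.0, 29.6; M̄R̄ = 291.4000 / 17 = 17.1412
UCL_MR = D₄·M̄R̄ = 3.267 × 17.1412 = 56.0002

56.000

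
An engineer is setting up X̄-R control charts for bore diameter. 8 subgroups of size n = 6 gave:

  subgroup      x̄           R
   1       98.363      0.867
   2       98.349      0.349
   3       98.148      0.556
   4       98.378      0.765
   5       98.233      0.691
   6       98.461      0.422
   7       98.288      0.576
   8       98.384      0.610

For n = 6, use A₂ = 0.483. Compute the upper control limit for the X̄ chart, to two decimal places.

X̄̄ = (98.363 + 98.349 + 98.148 + 98.378 + 98.233 + 98.461 + 98.288 + 98.384) / 8 = 786.6040 / 8 = 98.3255
R̄ = (0.867 + 0.349 + 0.556 + 0.765 + 0.691 + 0.422 + 0.576 + 0.610) / 8 = 4.8360 / 8 = 0.6045
UCL = X̄̄ + A₂·R̄ = 98.3255 + 0.483 × 0.6045 = 98.6175

98.62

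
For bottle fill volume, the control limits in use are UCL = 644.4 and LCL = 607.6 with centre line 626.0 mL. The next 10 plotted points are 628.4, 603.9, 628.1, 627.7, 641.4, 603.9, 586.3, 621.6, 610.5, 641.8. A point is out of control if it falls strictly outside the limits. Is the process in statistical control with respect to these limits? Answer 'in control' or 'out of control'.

out of control

Compare each point to [607.6, 644.4]: sample 2 = 603.9 < LCL; sample 6 = 603.9 < LCL; sample 7 = 586.3 < LCL.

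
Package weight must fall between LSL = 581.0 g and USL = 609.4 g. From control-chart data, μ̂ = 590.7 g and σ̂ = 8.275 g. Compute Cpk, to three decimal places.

Cpu = (USL − μ̂) / (3σ̂) = (609.4 − 590.7) / (3 × 8.275) = 0.7533; Cpl = (μ̂ − LSL) / (3σ̂) = (590.7 − 581.0) / (3 × 8.275) = 0.3907; Cpk = min(Cpu, Cpl) = 0.3907

0.391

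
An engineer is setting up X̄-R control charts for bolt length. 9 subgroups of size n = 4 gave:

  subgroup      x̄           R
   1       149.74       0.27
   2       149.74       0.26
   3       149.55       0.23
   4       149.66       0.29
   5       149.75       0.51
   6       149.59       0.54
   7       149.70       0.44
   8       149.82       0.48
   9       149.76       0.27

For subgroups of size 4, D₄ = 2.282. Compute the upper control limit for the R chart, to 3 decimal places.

R̄ = (0.27 + 0.26 + 0.23 + 0.29 + 0.51 + 0.54 + 0.44 + 0.48 + 0.27) / 9 = 3.2900 / 9 = 0.3656
UCL_R = D₄·R̄ = 2.282 × 0.3656 = 0.8342

0.834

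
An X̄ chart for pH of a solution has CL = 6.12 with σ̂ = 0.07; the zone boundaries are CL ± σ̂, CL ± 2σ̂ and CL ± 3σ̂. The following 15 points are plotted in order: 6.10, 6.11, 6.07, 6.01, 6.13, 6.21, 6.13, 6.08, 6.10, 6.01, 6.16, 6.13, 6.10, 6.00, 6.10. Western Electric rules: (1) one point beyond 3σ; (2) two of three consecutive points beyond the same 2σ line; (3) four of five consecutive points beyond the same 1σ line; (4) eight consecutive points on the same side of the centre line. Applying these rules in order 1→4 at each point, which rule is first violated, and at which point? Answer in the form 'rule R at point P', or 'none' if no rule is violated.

Zone of each point (C = within 1σ̂, B = 1σ̂–2σ̂, A = 2σ̂–3σ̂, * = beyond 3σ̂; sign = side of CL): 1:-C, 2:-C, 3:-C, 4:-B, 5:+C, 6:+B, 7:+C, 8:-C, 9:-C, 10:-B, 11:+C, 12:+C, 13:-C, 14:-B, 15:-C
No rule fires across all 15 points.

none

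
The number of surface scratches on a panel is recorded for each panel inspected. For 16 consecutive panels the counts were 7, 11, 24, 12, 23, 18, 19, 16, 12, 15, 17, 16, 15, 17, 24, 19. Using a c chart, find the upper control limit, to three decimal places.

28.772

c̄ = (7 + 11 + 24 + 12 + 23 + 18 + 19 + 16 + 12 + 15 + 17 + 16 + 15 + 17 + 24 + 19) / 16 = 265 / 16 = 16.5625
UCL = c̄ + 3√c̄ = 16.5625 + 3 × √16.5625 = 16.5625 + 3 × 4.0697 = 28.7716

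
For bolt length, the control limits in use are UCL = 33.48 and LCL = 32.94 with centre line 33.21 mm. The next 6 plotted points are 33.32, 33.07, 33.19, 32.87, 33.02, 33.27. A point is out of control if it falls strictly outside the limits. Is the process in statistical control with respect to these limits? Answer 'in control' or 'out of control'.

out of control

Compare each point to [32.94, 33.48]: sample 4 = 32.87 < LCL.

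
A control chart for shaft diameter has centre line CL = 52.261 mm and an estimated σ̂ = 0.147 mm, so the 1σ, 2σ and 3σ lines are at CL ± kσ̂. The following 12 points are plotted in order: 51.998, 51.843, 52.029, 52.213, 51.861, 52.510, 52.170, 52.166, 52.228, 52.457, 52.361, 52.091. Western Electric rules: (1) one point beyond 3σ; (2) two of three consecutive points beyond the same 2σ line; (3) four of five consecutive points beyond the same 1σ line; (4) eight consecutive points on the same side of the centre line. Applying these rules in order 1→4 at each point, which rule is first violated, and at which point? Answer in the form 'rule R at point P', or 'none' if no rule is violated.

Zone of each point (C = within 1σ̂, B = 1σ̂–2σ̂, A = 2σ̂–3σ̂, * = beyond 3σ̂; sign = side of CL): 1:-B, 2:-A, 3:-B, 4:-C, 5:-A, 6:+B, 7:-C, 8:-C, 9:-C, 10:+B, 11:+C, 12:-B
Rule 3 (four of five consecutive points beyond the same 1σ limit) is satisfied at point 5.

rule 3 at point 5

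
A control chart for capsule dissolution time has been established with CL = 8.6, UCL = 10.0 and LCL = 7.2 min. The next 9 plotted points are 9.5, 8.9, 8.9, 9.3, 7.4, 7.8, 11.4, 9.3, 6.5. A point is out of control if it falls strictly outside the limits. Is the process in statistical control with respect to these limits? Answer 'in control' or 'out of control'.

Compare each point to [7.2, 10.0]: sample 7 = 11.4 > UCL; sample 9 = 6.5 < LCL.

out of control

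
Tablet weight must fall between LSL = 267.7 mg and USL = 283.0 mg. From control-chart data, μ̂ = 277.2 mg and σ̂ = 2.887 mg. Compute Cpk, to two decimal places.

0.67

Cpu = (USL − μ̂) / (3σ̂) = (283.0 − 277.2) / (3 × 2.887) = 0.6697; Cpl = (μ̂ − LSL) / (3σ̂) = (277.2 − 267.7) / (3 × 2.887) = 1.0969; Cpk = min(Cpu, Cpl) = 0.6697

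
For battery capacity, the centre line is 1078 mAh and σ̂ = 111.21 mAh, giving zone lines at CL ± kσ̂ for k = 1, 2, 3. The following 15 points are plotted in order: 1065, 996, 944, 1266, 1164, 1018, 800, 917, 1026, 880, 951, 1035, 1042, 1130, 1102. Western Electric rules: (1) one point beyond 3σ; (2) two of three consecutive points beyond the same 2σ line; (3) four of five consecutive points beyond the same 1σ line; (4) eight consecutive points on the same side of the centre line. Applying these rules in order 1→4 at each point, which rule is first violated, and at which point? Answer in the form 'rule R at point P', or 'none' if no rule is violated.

rule 3 at point 11

Zone of each point (C = within 1σ̂, B = 1σ̂–2σ̂, A = 2σ̂–3σ̂, * = beyond 3σ̂; sign = side of CL): 1:-C, 2:-C, 3:-B, 4:+B, 5:+C, 6:-C, 7:-A, 8:-B, 9:-C, 10:-B, 11:-B, 12:-C, 13:-C, 14:+C, 15:+C
Rule 3 (four of five consecutive points beyond the same 1σ limit) is satisfied at point 11.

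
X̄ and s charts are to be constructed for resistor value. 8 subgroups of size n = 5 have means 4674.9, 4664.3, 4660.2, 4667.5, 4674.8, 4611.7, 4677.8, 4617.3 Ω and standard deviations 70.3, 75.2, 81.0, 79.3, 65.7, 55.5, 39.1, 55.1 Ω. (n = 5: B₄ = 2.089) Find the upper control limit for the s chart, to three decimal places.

136.098

s̄ = (70.3 + 75.2 + 81.0 + 79.3 + 65.7 + 55.5 + 39.1 + 55.1) / 8 = 65.1500
UCL_s = B₄·s̄ = 2.089 × 65.1500 = 136.0984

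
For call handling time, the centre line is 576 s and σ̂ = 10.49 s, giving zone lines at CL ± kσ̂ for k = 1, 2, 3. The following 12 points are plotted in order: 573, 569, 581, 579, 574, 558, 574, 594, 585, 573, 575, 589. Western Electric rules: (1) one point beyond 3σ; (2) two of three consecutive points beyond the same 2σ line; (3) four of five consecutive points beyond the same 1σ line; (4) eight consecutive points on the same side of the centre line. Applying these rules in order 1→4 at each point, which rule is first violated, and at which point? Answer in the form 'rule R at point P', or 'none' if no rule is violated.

Zone of each point (C = within 1σ̂, B = 1σ̂–2σ̂, A = 2σ̂–3σ̂, * = beyond 3σ̂; sign = side of CL): 1:-C, 2:-C, 3:+C, 4:+C, 5:-C, 6:-B, 7:-C, 8:+B, 9:+C, 10:-C, 11:-C, 12:+B
No rule fires across all 12 points.

none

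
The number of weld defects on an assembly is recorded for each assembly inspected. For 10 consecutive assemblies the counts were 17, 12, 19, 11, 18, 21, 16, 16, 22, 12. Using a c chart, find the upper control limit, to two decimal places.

28.55

c̄ = (17 + 12 + 19 + 11 + 18 + 21 + 16 + 16 + 22 + 12) / 10 = 164 / 10 = 16.4000
UCL = c̄ + 3√c̄ = 16.4000 + 3 × √16.4000 = 16.4000 + 3 × 4.0497 = 28.5491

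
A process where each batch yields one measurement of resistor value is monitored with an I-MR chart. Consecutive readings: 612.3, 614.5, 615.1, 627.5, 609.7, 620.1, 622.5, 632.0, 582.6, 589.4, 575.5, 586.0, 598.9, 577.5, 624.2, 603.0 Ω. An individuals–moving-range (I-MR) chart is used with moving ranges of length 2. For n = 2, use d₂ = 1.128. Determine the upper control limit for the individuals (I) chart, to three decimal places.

X̄ = (612.3 + 614.5 + 615.1 + 627.5 + 609.7 + 620.1 + 622.5 + 632.0 + 582.6 + 589.4 + 575.5 + 586.0 + 598.9 + 577.5 + 624.2 + 603.0) / 16 = 605.6750
Moving ranges: 2.2, 0.6, 12.4, 17.8, 10.4, 2.4, 9.5, 49.4, 6.8, 13.9, 10.5, 12.9, 21.4, 46.7, 21.2; M̄R̄ = 238.1000 / 15 = 15.8733
UCL = X̄ + 3·M̄R̄/d₂ = 605.6750 + 3 × 15.8733 / 1.128 = 647.8913

647.891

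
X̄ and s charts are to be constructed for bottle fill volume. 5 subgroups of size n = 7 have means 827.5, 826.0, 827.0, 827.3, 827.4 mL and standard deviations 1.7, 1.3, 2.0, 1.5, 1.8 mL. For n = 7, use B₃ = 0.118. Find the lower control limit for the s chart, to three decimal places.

s̄ = (1.7 + 1.3 + 2.0 + 1.5 + 1.8) / 5 = 1.6600
LCL_s = B₃·s̄ = 0.118 × 1.6600 = 0.1959

0.196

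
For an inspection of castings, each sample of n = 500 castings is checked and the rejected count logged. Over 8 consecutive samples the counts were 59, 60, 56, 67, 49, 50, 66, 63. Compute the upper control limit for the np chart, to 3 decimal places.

80.351

p̄ = Σdᵢ / (k·n) = 470 / (8 × 500) = 0.11750
UCL = np̄ + 3·√(np̄(1−p̄)) = 58.7500 + 3 × √(58.7500×0.88250) = 58.7500 + 3 × 7.2005 = 80.3514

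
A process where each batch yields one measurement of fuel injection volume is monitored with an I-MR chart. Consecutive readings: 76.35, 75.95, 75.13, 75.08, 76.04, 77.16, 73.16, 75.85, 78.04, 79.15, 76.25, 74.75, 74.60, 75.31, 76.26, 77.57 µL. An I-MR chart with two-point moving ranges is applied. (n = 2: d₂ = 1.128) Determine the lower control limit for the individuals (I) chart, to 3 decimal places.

X̄ = (76.35 + 75.95 + 75.13 + 75.08 + 76.04 + 77.16 + 73.16 + 75.85 + 78.04 + 79.15 + 76.25 + 74.75 + 74.60 + 75.31 + 76.26 + 77.57) / 16 = 76.0406
Moving ranges: 0.40, 0.82, 0.05, 0.96, 1.12, 4.00, 2.69, 2.19, 1.11, 2.90, 1.50, 0.15, 0.71, 0.95, 1.31; M̄R̄ = 20.8600 / 15 = 1.3907
LCL = X̄ − 3·M̄R̄/d₂ = 76.0406 − 3 × 1.3907 / 1.128 = 72.3420

72.342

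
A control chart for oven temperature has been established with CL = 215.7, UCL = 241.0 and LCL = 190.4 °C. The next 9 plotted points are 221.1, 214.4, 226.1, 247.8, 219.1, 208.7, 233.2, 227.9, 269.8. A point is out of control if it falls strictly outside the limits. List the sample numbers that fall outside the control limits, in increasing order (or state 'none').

Compare each point to [190.4, 241.0]: sample 4 = 247.8 > UCL; sample 9 = 269.8 > UCL.

4, 9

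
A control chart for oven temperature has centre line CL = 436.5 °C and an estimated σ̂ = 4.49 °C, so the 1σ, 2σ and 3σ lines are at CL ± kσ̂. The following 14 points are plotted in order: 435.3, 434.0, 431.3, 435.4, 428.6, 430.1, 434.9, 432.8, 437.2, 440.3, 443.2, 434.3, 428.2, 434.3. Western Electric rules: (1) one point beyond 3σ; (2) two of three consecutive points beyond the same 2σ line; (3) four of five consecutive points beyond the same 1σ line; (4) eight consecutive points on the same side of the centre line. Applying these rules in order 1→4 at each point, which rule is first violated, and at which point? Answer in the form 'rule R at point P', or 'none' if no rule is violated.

rule 4 at point 8

Zone of each point (C = within 1σ̂, B = 1σ̂–2σ̂, A = 2σ̂–3σ̂, * = beyond 3σ̂; sign = side of CL): 1:-C, 2:-C, 3:-B, 4:-C, 5:-B, 6:-B, 7:-C, 8:-C, 9:+C, 10:+C, 11:+B, 12:-C, 13:-B, 14:-C
Rule 4 (eight consecutive points on the same side of the centre line) is satisfied at point 8.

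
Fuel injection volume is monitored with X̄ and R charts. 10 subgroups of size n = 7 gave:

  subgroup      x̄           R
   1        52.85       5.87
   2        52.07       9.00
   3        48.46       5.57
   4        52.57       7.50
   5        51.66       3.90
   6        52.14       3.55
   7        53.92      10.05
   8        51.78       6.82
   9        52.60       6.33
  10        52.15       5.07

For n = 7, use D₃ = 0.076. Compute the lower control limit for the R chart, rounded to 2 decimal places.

0.48

R̄ = (5.87 + 9.00 + 5.57 + 7.50 + 3.90 + 3.55 + 10.05 + 6.82 + 6.33 + 5.07) / 10 = 63.6600 / 10 = 6.3660
LCL_R = D₃·R̄ = 0.076 × 6.3660 = 0.4838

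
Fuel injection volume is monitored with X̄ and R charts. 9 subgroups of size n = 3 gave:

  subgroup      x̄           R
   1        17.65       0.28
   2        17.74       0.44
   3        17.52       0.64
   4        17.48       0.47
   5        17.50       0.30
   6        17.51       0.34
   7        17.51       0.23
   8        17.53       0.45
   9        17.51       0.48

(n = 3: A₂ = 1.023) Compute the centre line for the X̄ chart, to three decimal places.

X̄̄ = (17.65 + 17.74 + 17.52 + 17.48 + 17.50 + 17.51 + 17.51 + 17.53 + 17.51) / 9 = 157.9500 / 9 = 17.5500
CL = X̄̄ = 17.5500

17.550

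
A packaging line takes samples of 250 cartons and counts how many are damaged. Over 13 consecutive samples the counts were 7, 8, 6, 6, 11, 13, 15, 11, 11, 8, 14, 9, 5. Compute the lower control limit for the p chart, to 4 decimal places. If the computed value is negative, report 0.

0.0018

p̄ = Σdᵢ / (k·n) = 124 / (13 × 250) = 0.03815
LCL = p̄ − 3·√(p̄(1−p̄)/n) = 0.03815 − 3 × 0.01212 = 0.00181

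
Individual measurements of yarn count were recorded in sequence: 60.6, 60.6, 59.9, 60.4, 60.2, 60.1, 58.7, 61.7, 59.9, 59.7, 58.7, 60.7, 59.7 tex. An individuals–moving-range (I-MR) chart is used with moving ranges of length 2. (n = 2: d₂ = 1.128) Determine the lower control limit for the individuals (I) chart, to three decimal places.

57.432

X̄ = (60.6 + 60.6 + 59.9 + 60.4 + 60.2 + 60.1 + 58.7 + 61.7 + 59.9 + 59.7 + 58.7 + 60.7 + 59.7) / 13 = 60.0692
Moving ranges: 0.0, 0.7, 0.5, 0.2, 0.1, 1.4, 3.0, 1.8, 0.2, 1.0, 2.0, 1.0; M̄R̄ = 11.9000 / 12 = 0.9917
LCL = X̄ − 3·M̄R̄/d₂ = 60.0692 − 3 × 0.9917 / 1.128 = 57.4318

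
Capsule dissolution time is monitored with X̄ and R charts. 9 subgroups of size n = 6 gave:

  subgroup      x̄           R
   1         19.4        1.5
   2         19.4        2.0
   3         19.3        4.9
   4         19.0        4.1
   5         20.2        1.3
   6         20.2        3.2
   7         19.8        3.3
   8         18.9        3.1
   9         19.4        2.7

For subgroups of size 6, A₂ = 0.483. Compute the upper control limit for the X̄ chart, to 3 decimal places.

X̄̄ = (19.4 + 19.4 + 19.3 + 19.0 + 20.2 + 20.2 + 19.8 + 18.9 + 19.4) / 9 = 175.6000 / 9 = 19.5111
R̄ = (1.5 + 2.0 + 4.9 + 4.1 + 1.3 + 3.2 + 3.3 + 3.1 + 2.7) / 9 = 26.1000 / 9 = 2.9000
UCL = X̄̄ + A₂·R̄ = 19.5111 + 0.483 × 2.9000 = 20.9118

20.912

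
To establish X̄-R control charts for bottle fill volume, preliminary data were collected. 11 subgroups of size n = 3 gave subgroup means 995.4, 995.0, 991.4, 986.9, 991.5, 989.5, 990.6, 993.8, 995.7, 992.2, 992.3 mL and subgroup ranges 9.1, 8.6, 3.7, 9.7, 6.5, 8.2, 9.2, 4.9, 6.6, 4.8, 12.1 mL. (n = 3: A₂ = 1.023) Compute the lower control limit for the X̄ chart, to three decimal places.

984.453

X̄̄ = (995.4 + 995.0 + 991.4 + 986.9 + 991.5 + 989.5 + 990.6 + 993.8 + 995.7 + 992.2 + 992.3) / 11 = 10914.3000 / 11 = 992.2091
R̄ = (9.1 + 8.6 + 3.7 + 9.7 + 6.5 + 8.2 + 9.2 + 4.9 + 6.6 + 4.8 + 12.1) / 11 = 83.4000 / 11 = 7.5818
LCL = X̄̄ − A₂·R̄ = 992.2091 − 1.023 × 7.5818 = 984.4529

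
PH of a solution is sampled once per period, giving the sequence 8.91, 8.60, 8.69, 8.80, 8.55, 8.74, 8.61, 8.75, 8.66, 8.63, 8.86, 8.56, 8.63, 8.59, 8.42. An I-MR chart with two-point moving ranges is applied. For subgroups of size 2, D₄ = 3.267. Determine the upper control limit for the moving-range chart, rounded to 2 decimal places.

Moving ranges: 0.31, 0.09, 0.11, 0.25, 0.19, 0.13, 0.14, 0.09, 0.03, 0.23, 0.30, 0.07, 0.04, 0.17; M̄R̄ = 2.1500 / 14 = 0.1536
UCL_MR = D₄·M̄R̄ = 3.267 × 0.1536 = 0.5017

0.50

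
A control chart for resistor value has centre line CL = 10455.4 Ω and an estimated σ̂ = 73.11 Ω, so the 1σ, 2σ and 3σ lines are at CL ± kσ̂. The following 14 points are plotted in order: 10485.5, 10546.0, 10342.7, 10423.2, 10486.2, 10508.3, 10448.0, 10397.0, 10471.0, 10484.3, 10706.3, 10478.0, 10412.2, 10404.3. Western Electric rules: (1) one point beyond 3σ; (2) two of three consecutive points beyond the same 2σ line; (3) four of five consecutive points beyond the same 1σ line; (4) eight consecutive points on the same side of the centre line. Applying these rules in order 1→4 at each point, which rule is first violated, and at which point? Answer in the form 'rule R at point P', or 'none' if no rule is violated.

rule 1 at point 11

Zone of each point (C = within 1σ̂, B = 1σ̂–2σ̂, A = 2σ̂–3σ̂, * = beyond 3σ̂; sign = side of CL): 1:+C, 2:+B, 3:-B, 4:-C, 5:+C, 6:+C, 7:-C, 8:-C, 9:+C, 10:+C, 11:+*, 12:+C, 13:-C, 14:-C
Rule 1 (one point beyond the 3σ limits) is satisfied at point 11.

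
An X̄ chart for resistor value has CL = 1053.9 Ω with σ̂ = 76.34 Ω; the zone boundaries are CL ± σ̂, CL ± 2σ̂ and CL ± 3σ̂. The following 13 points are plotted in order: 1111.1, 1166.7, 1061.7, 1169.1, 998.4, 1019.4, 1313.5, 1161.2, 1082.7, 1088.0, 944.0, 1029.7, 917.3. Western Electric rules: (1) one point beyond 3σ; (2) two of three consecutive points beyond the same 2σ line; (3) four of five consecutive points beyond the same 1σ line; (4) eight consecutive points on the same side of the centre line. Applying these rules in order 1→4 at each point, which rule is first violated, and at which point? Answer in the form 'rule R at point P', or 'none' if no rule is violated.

Zone of each point (C = within 1σ̂, B = 1σ̂–2σ̂, A = 2σ̂–3σ̂, * = beyond 3σ̂; sign = side of CL): 1:+C, 2:+B, 3:+C, 4:+B, 5:-C, 6:-C, 7:+*, 8:+B, 9:+C, 10:+C, 11:-B, 12:-C, 13:-B
Rule 1 (one point beyond the 3σ limits) is satisfied at point 7.

rule 1 at point 7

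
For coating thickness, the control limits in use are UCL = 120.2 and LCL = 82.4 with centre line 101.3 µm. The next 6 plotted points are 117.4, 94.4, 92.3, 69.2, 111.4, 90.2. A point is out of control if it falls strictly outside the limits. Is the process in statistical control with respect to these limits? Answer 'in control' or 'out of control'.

Compare each point to [82.4, 120.2]: sample 4 = 69.2 < LCL.

out of control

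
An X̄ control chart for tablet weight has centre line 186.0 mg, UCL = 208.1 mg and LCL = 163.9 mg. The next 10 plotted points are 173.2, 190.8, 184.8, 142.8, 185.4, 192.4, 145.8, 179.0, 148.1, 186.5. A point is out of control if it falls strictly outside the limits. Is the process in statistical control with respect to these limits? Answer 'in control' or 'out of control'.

Compare each point to [163.9, 208.1]: sample 4 = 142.8 < LCL; sample 7 = 145.8 < LCL; sample 9 = 148.1 < LCL.

out of control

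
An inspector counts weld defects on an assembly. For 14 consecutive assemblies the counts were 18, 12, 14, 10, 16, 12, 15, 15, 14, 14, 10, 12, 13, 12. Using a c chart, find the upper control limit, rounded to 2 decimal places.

c̄ = (18 + 12 + 14 + 10 + 16 + 12 + 15 + 15 + 14 + 14 + 10 + 12 + 13 + 12) / 14 = 187 / 14 = 13.3571
UCL = c̄ + 3√c̄ = 13.3571 + 3 × √13.3571 = 13.3571 + 3 × 3.6547 = 24.3214

24.32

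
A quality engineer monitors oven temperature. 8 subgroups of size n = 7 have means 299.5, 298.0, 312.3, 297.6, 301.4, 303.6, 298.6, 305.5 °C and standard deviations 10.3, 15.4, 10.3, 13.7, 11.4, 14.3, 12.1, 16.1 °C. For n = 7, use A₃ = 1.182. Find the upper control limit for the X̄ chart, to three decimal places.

317.369

X̄̄ = (299.5 + 298.0 + 312.3 + 297.6 + 301.4 + 303.6 + 298.6 + 305.5) / 8 = 302.0625
s̄ = (10.3 + 15.4 + 10.3 + 13.7 + 11.4 + 14.3 + 12.1 + 16.1) / 8 = 12.9500
UCL = X̄̄ + A₃·s̄ = 302.0625 + 1.182 × 12.9500 = 317.3694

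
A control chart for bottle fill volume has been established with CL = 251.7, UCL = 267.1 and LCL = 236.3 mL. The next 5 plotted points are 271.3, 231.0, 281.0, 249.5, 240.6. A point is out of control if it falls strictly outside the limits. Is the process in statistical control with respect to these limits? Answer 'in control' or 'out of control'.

Compare each point to [236.3, 267.1]: sample 1 = 271.3 > UCL; sample 2 = 231.0 < LCL; sample 3 = 281.0 > UCL.

out of control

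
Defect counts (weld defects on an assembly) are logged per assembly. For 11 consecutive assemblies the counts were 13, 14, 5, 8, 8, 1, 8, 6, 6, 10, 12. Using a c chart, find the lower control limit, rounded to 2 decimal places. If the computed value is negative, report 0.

0.00

c̄ = (13 + 14 + 5 + 8 + 8 + 1 + 8 + 6 + 6 + 10 + 12) / 11 = 91 / 11 = 8.2727
LCL = c̄ − 3√c̄ = 8.2727 − 3 × 2.8762 = -0.3560 → 0 (cannot be negative)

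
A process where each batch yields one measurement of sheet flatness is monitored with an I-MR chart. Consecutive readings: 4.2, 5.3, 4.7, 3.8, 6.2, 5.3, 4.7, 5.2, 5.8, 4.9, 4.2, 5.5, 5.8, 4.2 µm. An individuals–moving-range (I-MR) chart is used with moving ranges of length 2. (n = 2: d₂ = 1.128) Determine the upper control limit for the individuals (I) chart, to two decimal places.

7.52

X̄ = (4.2 + 5.3 + 4.7 + 3.8 + 6.2 + 5.3 + 4.7 + 5.2 + 5.8 + 4.9 + 4.2 + 5.5 + 5.8 + 4.2) / 14 = 4.9857
Moving ranges: 1.1, 0.6, 0.9, 2.4, 0.9, 0.6, 0.5, 0.6, 0.9, 0.7, 1.3, 0.3, 1.6; M̄R̄ = 12.4000 / 13 = 0.9538
UCL = X̄ + 3·M̄R̄/d₂ = 4.9857 + 3 × 0.9538 / 1.128 = 7.5225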